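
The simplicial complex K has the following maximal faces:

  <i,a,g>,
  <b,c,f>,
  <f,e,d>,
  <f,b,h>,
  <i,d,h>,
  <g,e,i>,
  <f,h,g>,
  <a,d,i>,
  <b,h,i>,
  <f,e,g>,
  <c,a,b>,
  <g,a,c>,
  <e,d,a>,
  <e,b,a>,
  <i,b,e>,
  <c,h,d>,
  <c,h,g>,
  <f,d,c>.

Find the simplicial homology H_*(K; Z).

H_0 ≅ Z,  H_1 ≅ Z ⊕ Z/2,  H_2 = 0.

Take the total order a < b < c < d < e < f < g < h < i on the vertex set. Then K (dimension 2) consists of the simplices:

  0-simplices (9): a, b, c, d, e, f, g, h, i
  1-simplices (27): ab, ac, ad, ae, ag, ai, bc, be, bf, bh, bi, cd, cf, cg, ch, de, df, dh, di, ef, eg, ei, fg, fh, gh, gi, hi
  2-simplices (18): abc, abe, acg, ade, adi, agi, bcf, bei, bfh, bhi, cdf, cdh, cgh, def, dhi, efg, egi, fgh

giving chain groups C_0 ≅ Z^9, C_1 ≅ Z^27, C_2 ≅ Z^18.

The boundary map ∂_1: C_1 → C_0 is given by ∂[p,q] = [q] − [p]. For instance
  ∂ag = g − a.
This gives a 9×27 integer matrix of rank 8; reducing to Smith normal form yields diagonal entries (1,1,1,1,1,1,1,1).

The boundary map ∂_2: C_2 → C_1 sends each 2-simplex [p,q,r] to [q,r] − [p,r] + [p,q]. For instance
  ∂egi = gi − ei + eg,
  ∂cdf = df − cf + cd.
As a 27×18 matrix over Z this has rank 18, with invariant factors (1,1,1,1,1,1,1,1,1,1,1,1,1,1,1,1,1,2).

Reading off H_k = ker ∂_k / im ∂_{k+1}:

  H_0: rank C_0 − rank ∂_1 = 9 − 8 = 1, and the invariant factors of ∂_1 are all 1, so H_0 = Z.
  H_1: rank ker ∂_1 − rank ∂_2 = (27 − 8) − 18 = 1, and ∂_2 has invariant factor 2 > 1, so H_1 = Z ⊕ Z/2.
  H_2: rank ker ∂_2 − rank ∂_3 = (18 − 18) − 0 = 0, and there is no ∂_3, so H_2 = 0.

As a check, the Euler characteristic is 9 − 27 + 18 = 0, which agrees with 1 − 1 + 0 = 0.
(K is a triangulation of the Klein bottle.)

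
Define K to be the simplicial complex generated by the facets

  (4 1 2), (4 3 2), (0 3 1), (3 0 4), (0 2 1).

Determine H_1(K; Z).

Order the vertices as 0 < 1 < 2 < 3 < 4. Listing each simplex with vertices in this order, K has dimension 2 with simplices:

  0-simplices (5): [0], [1], [2], [3], [4]
  1-simplices (10): [0,1], [0,2], [0,3], [0,4], [1,2], [1,3], [1,4], [2,3], [2,4], [3,4]
  2-simplices (5): [0,1,2], [0,1,3], [0,3,4], [1,2,4], [2,3,4]

giving chain groups C_0 ≅ Z^5, C_1 ≅ Z^10, C_2 ≅ Z^5.

∂_1: C_1 → C_0 maps an edge to its endpoints' difference, ∂[p,q] = q − p. For instance
  ∂[0,1] = [1] − [0].
As a 5×10 matrix over Z this has rank 4, with invariant factors (1,1,1,1).

The boundary map ∂_2: C_2 → C_1 sends each 2-simplex [p,q,r] to [q,r] − [p,r] + [p,q]. For instance
  ∂[2,3,4] = [3,4] − [2,4] + [2,3],
  ∂[1,2,4] = [2,4] − [1,4] + [1,2].
This gives a 10×5 integer matrix of rank 5; reducing to Smith normal form yields diagonal entries (1,1,1,1,1).

Computing H_k = (kernel of ∂_k) / (image of ∂_{k+1}):

  H_1: rank ker ∂_1 − rank ∂_2 = (10 − 4) − 5 = 1, and the invariant factors of ∂_2 are all 1, so H_1 = Z.

(K is a triangulation of the Möbius band.)

H_1 ≅ Z.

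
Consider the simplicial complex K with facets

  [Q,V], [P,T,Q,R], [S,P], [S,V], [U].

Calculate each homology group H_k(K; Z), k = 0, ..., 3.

Fix the vertex order P < Q < R < S < T < U < V and write every simplex with vertices in increasing order. Then dim K = 3 and the simplices of K are:

  0-simplices (7): P, Q, R, S, T, U, V
  1-simplices (9): PQ, PR, PS, PT, QR, QT, QV, RT, SV
  2-simplices (4): PQR, PQT, PRT, QRT
  3-simplices (1): PQRT

giving chain groups C_0 ≅ Z^7, C_1 ≅ Z^9, C_2 ≅ Z^4, C_3 ≅ Z^1.

The boundary map ∂_1: C_1 → C_0 sends each edge [p,q] (with p < q) to q − p.
As a 7×9 matrix over Z this has rank 5, with invariant factors (1,1,1,1,1).

Boundary ∂_2: C_2 → C_1 maps a triangle to the signed sum of its edges. For instance
  ∂PQR = QR − PR + PQ,
  ∂PRT = RT − PT + PR.
The resulting 9×4 matrix has rank 3, and its Smith normal form has invariant factors (1,1,1).

∂_3: C_3 → C_2 sends each 3-simplex σ to the alternating sum Σ_i (−1)^i (σ with its i-th vertex removed). For instance
  ∂PQRT = QRT − PRT + PQT − PQR.
As a 4×1 matrix over Z this has rank 1, with invariant factors (1).

Now H_k = ker ∂_k / im ∂_{k+1}, so:

  H_0: rank C_0 − rank ∂_1 = 7 − 5 = 2, and the invariant factors of ∂_1 are all 1, so H_0 ≅ Z^2.
  H_1: rank ker ∂_1 − rank ∂_2 = (9 − 5) − 3 = 1, and the invariant factors of ∂_2 are all 1, so H_1 ≅ Z.
  H_2: rank ker ∂_2 − rank ∂_3 = (4 − 3) − 1 = 0, and the invariant factors of ∂_3 are all 1, so H_2 ≅ 0.
  H_3: rank ker ∂_3 − rank ∂_4 = (1 − 1) − 0 = 0, and there is no ∂_4, so H_3 ≅ 0.

H_0 ≅ Z^2,  H_1 ≅ Z,  H_2 = 0,  H_3 = 0.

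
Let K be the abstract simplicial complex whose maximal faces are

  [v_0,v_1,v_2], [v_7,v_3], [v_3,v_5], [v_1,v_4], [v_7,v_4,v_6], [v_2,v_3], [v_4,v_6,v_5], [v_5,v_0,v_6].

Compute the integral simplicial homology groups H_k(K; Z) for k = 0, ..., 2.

H_0 ≅ Z,  H_1 ≅ Z^3,  H_2 = 0.

K has 8 vertices, 14 edges, 4 triangles.
rank ∂_0 = 0, rank ∂_1 = 7 ⇒ b_0 = 8 − 0 − 7 = 1; all invariant factors of ∂_1 are 1 so no torsion. So H_0 = Z.
rank ∂_1 = 7, rank ∂_2 = 4 ⇒ b_1 = 14 − 7 − 4 = 3; all invariant factors of ∂_2 are 1 so no torsion. So H_1 = Z^3.
rank ∂_2 = 4, rank ∂_3 = 0 ⇒ b_2 = 4 − 4 − 0 = 0. So H_2 = 0.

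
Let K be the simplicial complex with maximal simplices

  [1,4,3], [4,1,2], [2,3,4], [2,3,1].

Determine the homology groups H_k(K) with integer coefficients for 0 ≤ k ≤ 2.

H_0 = Z,  H_1 = 0,  H_2 = Z.

Order the vertices as 1 < 2 < 3 < 4. Listing each simplex with vertices in this order, K has dimension 2 with simplices:

  0-simplices (4): [1], [2], [3], [4]
  1-simplices (6): [1,2], [1,3], [1,4], [2,3], [2,4], [3,4]
  2-simplices (4): [1,2,3], [1,2,4], [1,3,4], [2,3,4]

giving chain groups C_0 ≅ Z^4, C_1 ≅ Z^6, C_2 ≅ Z^4.

The boundary map ∂_1: C_1 → C_0 maps an edge to its endpoints' difference, ∂[p,q] = q − p.
The resulting 4×6 matrix has rank 3, and its Smith normal form has invariant factors (1,1,1).

The boundary map ∂_2: C_2 → C_1 sends each 2-simplex [p,q,r] to [q,r] − [p,r] + [p,q]. For instance
  ∂[1,2,3] = [2,3] − [1,3] + [1,2],
  ∂[1,3,4] = [3,4] − [1,4] + [1,3].
The resulting 6×4 matrix has rank 3, and its Smith normal form has invariant factors (1,1,1).

Now H_k = ker ∂_k / im ∂_{k+1}, so:

  H_0: rank C_0 − rank ∂_1 = 4 − 3 = 1, and the invariant factors of ∂_1 are all 1, so H_0 ≅ Z.
  H_1: rank ker ∂_1 − rank ∂_2 = (6 − 3) − 3 = 0, and the invariant factors of ∂_2 are all 1, so H_1 ≅ 0.
  H_2: rank ker ∂_2 − rank ∂_3 = (4 − 3) − 0 = 1, and there is no ∂_3, so H_2 ≅ Z.

As a check, the Euler characteristic is 4 − 6 + 4 = 2, which agrees with 1 − 0 + 1 = 2.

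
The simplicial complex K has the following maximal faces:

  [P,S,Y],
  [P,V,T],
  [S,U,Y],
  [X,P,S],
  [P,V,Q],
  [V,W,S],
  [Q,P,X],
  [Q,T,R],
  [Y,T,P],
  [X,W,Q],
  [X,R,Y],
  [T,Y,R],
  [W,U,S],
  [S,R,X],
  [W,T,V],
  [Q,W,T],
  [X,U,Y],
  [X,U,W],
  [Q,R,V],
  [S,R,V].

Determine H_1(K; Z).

H_1 = Z ⊕ Z/2.

We work with the vertex ordering P < Q < R < S < T < U < V < W < X < Y. The simplices of K, each written with vertices in increasing order, are:

  0-simplices (10): P, Q, R, S, T, U, V, W, X, Y
  1-simplices (30): PQ, PS, PT, PV, PX, PY, QR, QT, QV, QW, QX, RS, RT, RV, RX, RY, SU, SV, SW, SX, SY, TV, TW, TY, UW, UX, UY, VW, WX, XY
  2-simplices (20): PQV, PQX, PSX, PSY, PTV, PTY, QRT, QRV, QTW, QWX, RSV, RSX, RTY, RXY, SUW, SUY, SVW, TVW, UWX, UXY

Hence C_0 ≅ Z^10, C_1 ≅ Z^30, C_2 ≅ Z^20.

Boundary ∂_1: C_1 → C_0 maps an edge to its endpoints' difference, ∂[p,q] = q − p.
The resulting 10×30 matrix has rank 9, and its Smith normal form has invariant factors (1,1,1,1,1,1,1,1,1).

The boundary map ∂_2: C_2 → C_1 maps a triangle to the signed sum of its edges. For instance
  ∂RTY = TY − RY + RT,
  ∂TVW = VW − TW + TV.
As a 30×20 matrix over Z this has rank 20, with invariant factors (1,1,1,1,1,1,1,1,1,1,1,1,1,1,1,1,1,1,1,2).

Computing H_k = (kernel of ∂_k) / (image of ∂_{k+1}):

  H_1: rank ker ∂_1 − rank ∂_2 = (30 − 9) − 20 = 1, and ∂_2 has invariant factor 2 > 1, so H_1 = Z ⊕ Z/2.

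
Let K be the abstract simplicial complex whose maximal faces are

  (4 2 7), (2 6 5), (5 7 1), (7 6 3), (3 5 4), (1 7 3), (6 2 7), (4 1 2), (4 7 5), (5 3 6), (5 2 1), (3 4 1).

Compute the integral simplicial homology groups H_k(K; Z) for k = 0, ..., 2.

H_0 ≅ Z,  H_1 ≅ Z/2,  H_2 = 0.

Fix the vertex order 1 < 2 < 3 < 4 < 5 < 6 < 7 and write every simplex with vertices in increasing order. Then dim K = 2 and the simplices of K are:

  0-simplices (7): [1], [2], [3], [4], [5], [6], [7]
  1-simplices (18): [1,2], [1,3], [1,4], [1,5], [1,7], [2,4], [2,5], [2,6], [2,7], [3,4], [3,5], [3,6], [3,7], [4,5], [4,7], [5,6], [5,7], [6,7]
  2-simplices (12): [1,2,4], [1,2,5], [1,3,4], [1,3,7], [1,5,7], [2,4,7], [2,5,6], [2,6,7], [3,4,5], [3,5,6], [3,6,7], [4,5,7]

Hence C_0 ≅ Z^7, C_1 ≅ Z^18, C_2 ≅ Z^12.

The boundary map ∂_1: C_1 → C_0 sends each edge [p,q] (with p < q) to q − p. For instance
  ∂[2,4] = [4] − [2].
The 7×18 boundary matrix has rank 6 and Smith normal form diag(1,1,1,1,1,1).

The boundary map ∂_2: C_2 → C_1 maps a triangle to the signed sum of its edges. For instance
  ∂[2,4,7] = [4,7] − [2,7] + [2,4],
  ∂[3,5,6] = [5,6] − [3,6] + [3,5].
As a 18×12 matrix over Z this has rank 12, with invariant factors (1,1,1,1,1,1,1,1,1,1,1,2).

From H_k ≅ ker(∂_k) / im(∂_{k+1}) we obtain:

  H_0: rank C_0 − rank ∂_1 = 7 − 6 = 1, and the invariant factors of ∂_1 are all 1, so H_0 ≅ Z.
  H_1: rank ker ∂_1 − rank ∂_2 = (18 − 6) − 12 = 0, and ∂_2 has invariant factor 2 > 1, so H_1 ≅ Z/2.
  H_2: rank ker ∂_2 − rank ∂_3 = (12 − 12) − 0 = 0, and there is no ∂_3, so H_2 ≅ 0.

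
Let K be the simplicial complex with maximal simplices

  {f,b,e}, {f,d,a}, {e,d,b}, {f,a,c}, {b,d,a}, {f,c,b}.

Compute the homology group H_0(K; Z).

H_0 = Z.

Order the vertices as a < b < c < d < e < f. Listing each simplex with vertices in this order, K has dimension 2 with simplices:

  0-simplices (6): a, b, c, d, e, f
  1-simplices (12): ab, ac, ad, af, bc, bd, be, bf, cf, de, df, ef
  2-simplices (6): abd, acf, adf, bcf, bde, bef

so the chain groups are C_0 ≅ Z^6, C_1 ≅ Z^12, C_2 ≅ Z^6.

Boundary ∂_1: C_1 → C_0 is given by ∂[p,q] = [q] − [p]. For instance
  ∂ad = d − a.
As a 6×12 matrix over Z this has rank 5, with invariant factors (1,1,1,1,1).

Boundary ∂_2: C_2 → C_1 sends each 2-simplex [p,q,r] to [q,r] − [p,r] + [p,q]. For instance
  ∂bcf = cf − bf + bc,
  ∂adf = df − af + ad.
This gives a 12×6 integer matrix of rank 6; reducing to Smith normal form yields diagonal entries (1,1,1,1,1,1).

Now H_k = ker ∂_k / im ∂_{k+1}, so:

  H_0: rank C_0 − rank ∂_1 = 6 − 5 = 1, and the invariant factors of ∂_1 are all 1, so H_0 ≅ Z.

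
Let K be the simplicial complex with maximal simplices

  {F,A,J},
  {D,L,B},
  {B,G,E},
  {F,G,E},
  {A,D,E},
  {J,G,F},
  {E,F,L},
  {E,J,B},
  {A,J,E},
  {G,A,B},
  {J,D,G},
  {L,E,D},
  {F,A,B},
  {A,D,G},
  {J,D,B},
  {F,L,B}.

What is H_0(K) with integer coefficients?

H_0 = Z.

Take the total order A < B < D < E < F < G < J < L on the vertex set. Then K (dimension 2) consists of the simplices:

  0-simplices (8): A, B, D, E, F, G, J, L
  1-simplices (24): AB, AD, AE, AF, AG, AJ, BD, BE, BF, BG, BJ, BL, DE, DG, DJ, DL, EF, EG, EJ, EL, FG, FJ, FL, GJ
  2-simplices (16): ABF, ABG, ADE, ADG, AEJ, AFJ, BDJ, BDL, BEG, BEJ, BFL, DEL, DGJ, EFG, EFL, FGJ

Hence C_0 ≅ Z^8, C_1 ≅ Z^24, C_2 ≅ Z^16.

∂_1: C_1 → C_0 maps an edge to its endpoints' difference, ∂[p,q] = q − p.
As a 8×24 matrix over Z this has rank 7, with invariant factors (1,1,1,1,1,1,1).

∂_2: C_2 → C_1 sends each 2-simplex [p,q,r] to [q,r] − [p,r] + [p,q]. For instance
  ∂EFL = FL − EL + EF,
  ∂DEL = EL − DL + DE.
This gives a 24×16 integer matrix of rank 15; reducing to Smith normal form yields diagonal entries (1,1,1,1,1,1,1,1,1,1,1,1,1,1,1).

Now H_k = ker ∂_k / im ∂_{k+1}, so:

  H_0: rank C_0 − rank ∂_1 = 8 − 7 = 1, and the invariant factors of ∂_1 are all 1, so H_0 = Z.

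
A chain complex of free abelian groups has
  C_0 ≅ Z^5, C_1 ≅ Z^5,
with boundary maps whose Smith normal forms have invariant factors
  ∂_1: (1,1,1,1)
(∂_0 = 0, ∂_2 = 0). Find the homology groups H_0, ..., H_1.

H_0: b_0 = 5 − 0 − 4 = 1; torsion from ∂_1 factors > 1: none. So H_0 = Z.
H_1: b_1 = 5 − 4 − 0 = 1; torsion from ∂_2 factors > 1: none. So H_1 = Z.

H_0 = Z,  H_1 = Z.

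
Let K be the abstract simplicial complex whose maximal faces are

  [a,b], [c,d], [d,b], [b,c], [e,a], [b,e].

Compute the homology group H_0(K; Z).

Order the vertices as a < b < c < d < e. Listing each simplex with vertices in this order, K has dimension 1 with simplices:

  0-simplices (5): a, b, c, d, e
  1-simplices (6): ab, ae, bc, bd, be, cd

so the chain groups are C_0 ≅ Z^5, C_1 ≅ Z^6.

∂_1: C_1 → C_0 maps an edge to its endpoints' difference, ∂[p,q] = q − p. For instance
  ∂ae = e − a.
The 5×6 boundary matrix has rank 4 and Smith normal form diag(1,1,1,1).

Now H_k = ker ∂_k / im ∂_{k+1}, so:

  H_0: rank C_0 − rank ∂_1 = 5 − 4 = 1, and the invariant factors of ∂_1 are all 1, so H_0 = Z.

H_0 ≅ Z.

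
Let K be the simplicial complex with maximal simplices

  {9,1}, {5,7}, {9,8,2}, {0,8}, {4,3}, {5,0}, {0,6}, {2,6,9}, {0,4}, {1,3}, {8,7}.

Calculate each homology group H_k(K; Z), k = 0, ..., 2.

We work with the vertex ordering 0 < 1 < 2 < 3 < 4 < 5 < 6 < 7 < 8 < 9. The simplices of K, each written with vertices in increasing order, are:

  0-simplices (10): [0], [1], [2], [3], [4], [5], [6], [7], [8], [9]
  1-simplices (14): [0,4], [0,5], [0,6], [0,8], [1,3], [1,9], [2,6], [2,8], [2,9], [3,4], [5,7], [6,9], [7,8], [8,9]
  2-simplices (2): [2,6,9], [2,8,9]

Hence C_0 ≅ Z^10, C_1 ≅ Z^14, C_2 ≅ Z^2.

∂_1: C_1 → C_0 maps an edge to its endpoints' difference, ∂[p,q] = q − p. For instance
  ∂[0,5] = [5] − [0].
The 10×14 boundary matrix has rank 9 and Smith normal form diag(1,1,1,1,1,1,1,1,1).

The boundary map ∂_2: C_2 → C_1 sends each 2-simplex [p,q,r] to [q,r] − [p,r] + [p,q]. For instance
  ∂[2,8,9] = [8,9] − [2,9] + [2,8],
  ∂[2,6,9] = [6,9] − [2,9] + [2,6].
The resulting 14×2 matrix has rank 2, and its Smith normal form has invariant factors (1,1).

From H_k ≅ ker(∂_k) / im(∂_{k+1}) we obtain:

  H_0: rank C_0 − rank ∂_1 = 10 − 9 = 1, and the invariant factors of ∂_1 are all 1, so H_0 ≅ Z.
  H_1: rank ker ∂_1 − rank ∂_2 = (14 − 9) − 2 = 3, and the invariant factors of ∂_2 are all 1, so H_1 ≅ Z^3.
  H_2: rank ker ∂_2 − rank ∂_3 = (2 − 2) − 0 = 0, and there is no ∂_3, so H_2 ≅ 0.

As a check, the Euler characteristic is 10 − 14 + 2 = -2, which agrees with 1 − 3 + 0 = -2.

H_0 ≅ Z,  H_1 ≅ Z^3,  H_2 = 0.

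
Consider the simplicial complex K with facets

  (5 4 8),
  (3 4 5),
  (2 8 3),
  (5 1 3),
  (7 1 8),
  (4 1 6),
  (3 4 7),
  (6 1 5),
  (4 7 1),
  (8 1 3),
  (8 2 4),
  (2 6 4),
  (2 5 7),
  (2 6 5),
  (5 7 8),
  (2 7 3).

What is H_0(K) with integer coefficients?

H_0 ≅ Z.

K has 8 vertices, 24 edges, 16 triangles.
rank ∂_0 = 0, rank ∂_1 = 7 ⇒ b_0 = 8 − 0 − 7 = 1; all invariant factors of ∂_1 are 1 so no torsion. So H_0 = Z.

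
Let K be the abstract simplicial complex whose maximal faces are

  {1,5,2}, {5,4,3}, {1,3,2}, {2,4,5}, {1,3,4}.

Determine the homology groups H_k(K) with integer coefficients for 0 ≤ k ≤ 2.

Order the vertices as 1 < 2 < 3 < 4 < 5. Listing each simplex with vertices in this order, K has dimension 2 with simplices:

  0-simplices (5): [1], [2], [3], [4], [5]
  1-simplices (10): [1,2], [1,3], [1,4], [1,5], [2,3], [2,4], [2,5], [3,4], [3,5], [4,5]
  2-simplices (5): [1,2,3], [1,2,5], [1,3,4], [2,4,5], [3,4,5]

giving chain groups C_0 ≅ Z^5, C_1 ≅ Z^10, C_2 ≅ Z^5.

∂_1: C_1 → C_0 maps an edge to its endpoints' difference, ∂[p,q] = q − p.
This gives a 5×10 integer matrix of rank 4; reducing to Smith normal form yields diagonal entries (1,1,1,1).

Boundary ∂_2: C_2 → C_1 acts by ∂[p,q,r] = [q,r] − [p,r] + [p,q]. For instance
  ∂[1,3,4] = [3,4] − [1,4] + [1,3],
  ∂[1,2,5] = [2,5] − [1,5] + [1,2].
The 10×5 boundary matrix has rank 5 and Smith normal form diag(1,1,1,1,1).

From H_k ≅ ker(∂_k) / im(∂_{k+1}) we obtain:

  H_0: rank C_0 − rank ∂_1 = 5 − 4 = 1, and the invariant factors of ∂_1 are all 1, so H_0 ≅ Z.
  H_1: rank ker ∂_1 − rank ∂_2 = (10 − 4) − 5 = 1, and the invariant factors of ∂_2 are all 1, so H_1 ≅ Z.
  H_2: rank ker ∂_2 − rank ∂_3 = (5 − 5) − 0 = 0, and there is no ∂_3, so H_2 ≅ 0.

As a check, the Euler characteristic is 5 − 10 + 5 = 0, which agrees with 1 − 1 + 0 = 0.

H_0 ≅ Z,  H_1 ≅ Z,  H_2 = 0.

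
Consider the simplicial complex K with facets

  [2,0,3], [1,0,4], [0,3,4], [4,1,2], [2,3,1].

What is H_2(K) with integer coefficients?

H_2 = 0.

Fix the vertex order 0 < 1 < 2 < 3 < 4 and write every simplex with vertices in increasing order. Then dim K = 2 and the simplices of K are:

  0-simplices (5): [0], [1], [2], [3], [4]
  1-simplices (10): [0,1], [0,2], [0,3], [0,4], [1,2], [1,3], [1,4], [2,3], [2,4], [3,4]
  2-simplices (5): [0,1,4], [0,2,3], [0,3,4], [1,2,3], [1,2,4]

so the chain groups are C_0 ≅ Z^5, C_1 ≅ Z^10, C_2 ≅ Z^5.

∂_1: C_1 → C_0 sends each edge [p,q] (with p < q) to q − p.
The 5×10 boundary matrix has rank 4 and Smith normal form diag(1,1,1,1).

The boundary map ∂_2: C_2 → C_1 acts by ∂[p,q,r] = [q,r] − [p,r] + [p,q]. For instance
  ∂[1,2,4] = [2,4] − [1,4] + [1,2],
  ∂[0,1,4] = [1,4] − [0,4] + [0,1].
The 10×5 boundary matrix has rank 5 and Smith normal form diag(1,1,1,1,1).

Computing H_k = (kernel of ∂_k) / (image of ∂_{k+1}):

  H_2: rank ker ∂_2 − rank ∂_3 = (5 − 5) − 0 = 0, and there is no ∂_3, so H_2 = 0.

(K is a triangulation of the Möbius band.)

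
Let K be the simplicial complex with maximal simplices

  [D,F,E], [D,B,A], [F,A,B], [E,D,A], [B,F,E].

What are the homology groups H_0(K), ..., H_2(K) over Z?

H_0 ≅ Z,  H_1 ≅ Z,  H_2 = 0.

We work with the vertex ordering A < B < D < E < F. The simplices of K, each written with vertices in increasing order, are:

  0-simplices (5): A, B, D, E, F
  1-simplices (10): AB, AD, AE, AF, BD, BE, BF, DE, DF, EF
  2-simplices (5): ABD, ABF, ADE, BEF, DEF

giving chain groups C_0 ≅ Z^5, C_1 ≅ Z^10, C_2 ≅ Z^5.

Boundary ∂_1: C_1 → C_0 maps an edge to its endpoints' difference, ∂[p,q] = q − p. For instance
  ∂BD = D − B.
The resulting 5×10 matrix has rank 4, and its Smith normal form has invariant factors (1,1,1,1).

The boundary map ∂_2: C_2 → C_1 acts by ∂[p,q,r] = [q,r] − [p,r] + [p,q]. For instance
  ∂BEF = EF − BF + BE,
  ∂DEF = EF − DF + DE.
The resulting 10×5 matrix has rank 5, and its Smith normal form has invariant factors (1,1,1,1,1).

Reading off H_k = ker ∂_k / im ∂_{k+1}:

  H_0: rank C_0 − rank ∂_1 = 5 − 4 = 1, and the invariant factors of ∂_1 are all 1, so H_0 ≅ Z.
  H_1: rank ker ∂_1 − rank ∂_2 = (10 − 4) − 5 = 1, and the invariant factors of ∂_2 are all 1, so H_1 ≅ Z.
  H_2: rank ker ∂_2 − rank ∂_3 = (5 − 5) − 0 = 0, and there is no ∂_3, so H_2 ≅ 0.

(K is a triangulation of the Möbius band.)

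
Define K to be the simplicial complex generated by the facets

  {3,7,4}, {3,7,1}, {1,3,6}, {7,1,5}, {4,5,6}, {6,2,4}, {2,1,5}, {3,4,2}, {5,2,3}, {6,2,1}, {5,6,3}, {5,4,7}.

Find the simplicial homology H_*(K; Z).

K has 7 vertices, 18 edges, 12 triangles.
rank ∂_0 = 0, rank ∂_1 = 6 ⇒ b_0 = 7 − 0 − 6 = 1; all invariant factors of ∂_1 are 1 so no torsion. So H_0 ≅ Z.
rank ∂_1 = 6, rank ∂_2 = 12 ⇒ b_1 = 18 − 6 − 12 = 0; ∂_2 has invariant factor(s) [2] giving torsion. So H_1 ≅ Z_2.
rank ∂_2 = 12, rank ∂_3 = 0 ⇒ b_2 = 12 − 12 − 0 = 0. So H_2 ≅ 0.

H_0 ≅ Z,  H_1 ≅ Z_2,  H_2 = 0.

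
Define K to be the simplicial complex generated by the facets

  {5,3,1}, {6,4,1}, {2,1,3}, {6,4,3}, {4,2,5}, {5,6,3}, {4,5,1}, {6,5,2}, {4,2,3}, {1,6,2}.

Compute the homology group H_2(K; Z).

H_2 ≅ 0.

Fix the vertex order 1 < 2 < 3 < 4 < 5 < 6 and write every simplex with vertices in increasing order. Then dim K = 2 and the simplices of K are:

  0-simplices (6): [1], [2], [3], [4], [5], [6]
  1-simplices (15): [1,2], [1,3], [1,4], [1,5], [1,6], [2,3], [2,4], [2,5], [2,6], [3,4], [3,5], [3,6], [4,5], [4,6], [5,6]
  2-simplices (10): [1,2,3], [1,2,6], [1,3,5], [1,4,5], [1,4,6], [2,3,4], [2,4,5], [2,5,6], [3,4,6], [3,5,6]

Hence C_0 ≅ Z^6, C_1 ≅ Z^15, C_2 ≅ Z^10.

The boundary map ∂_1: C_1 → C_0 sends each edge [p,q] (with p < q) to q − p.
This gives a 6×15 integer matrix of rank 5; reducing to Smith normal form yields diagonal entries (1,1,1,1,1).

∂_2: C_2 → C_1 sends each 2-simplex [p,q,r] to [q,r] − [p,r] + [p,q]. For instance
  ∂[2,3,4] = [3,4] − [2,4] + [2,3],
  ∂[1,3,5] = [3,5] − [1,5] + [1,3].
As a 15×10 matrix over Z this has rank 10, with invariant factors (1,1,1,1,1,1,1,1,1,2).

Now H_k = ker ∂_k / im ∂_{k+1}, so:

  H_2: rank ker ∂_2 − rank ∂_3 = (10 − 10) − 0 = 0, and there is no ∂_3, so H_2 ≅ 0.

(K is a triangulation of the real projective plane RP^2.)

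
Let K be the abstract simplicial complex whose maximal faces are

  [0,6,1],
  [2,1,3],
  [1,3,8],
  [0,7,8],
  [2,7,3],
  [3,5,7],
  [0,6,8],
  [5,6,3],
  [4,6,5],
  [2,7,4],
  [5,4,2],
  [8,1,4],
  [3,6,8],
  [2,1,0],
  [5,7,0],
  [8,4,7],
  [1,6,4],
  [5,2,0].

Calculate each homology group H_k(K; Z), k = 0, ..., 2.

We work with the vertex ordering 0 < 1 < 2 < 3 < 4 < 5 < 6 < 7 < 8. The simplices of K, each written with vertices in increasing order, are:

  0-simplices (9): [0], [1], [2], [3], [4], [5], [6], [7], [8]
  1-simplices (27): (27 of them)
  2-simplices (18): [0,1,2], [0,1,6], [0,2,5], [0,5,7], [0,6,8], [0,7,8], [1,2,3], [1,3,8], [1,4,6], [1,4,8], [2,3,7], [2,4,5], [2,4,7], [3,5,6], [3,5,7], [3,6,8], [4,5,6], [4,7,8]

Hence C_0 ≅ Z^9, C_1 ≅ Z^27, C_2 ≅ Z^18.

The boundary map ∂_1: C_1 → C_0 is given by ∂[p,q] = [q] − [p].
As a 9×27 matrix over Z this has rank 8, with invariant factors (1,1,1,1,1,1,1,1).

Boundary ∂_2: C_2 → C_1 acts by ∂[p,q,r] = [q,r] − [p,r] + [p,q]. For instance
  ∂[4,5,6] = [5,6] − [4,6] + [4,5],
  ∂[0,5,7] = [5,7] − [0,7] + [0,5].
The resulting 27×18 matrix has rank 18, and its Smith normal form has invariant factors (1,1,1,1,1,1,1,1,1,1,1,1,1,1,1,1,1,2).

Reading off H_k = ker ∂_k / im ∂_{k+1}:

  H_0: rank C_0 − rank ∂_1 = 9 − 8 = 1, and the invariant factors of ∂_1 are all 1, so H_0 ≅ Z.
  H_1: rank ker ∂_1 − rank ∂_2 = (27 − 8) − 18 = 1, and ∂_2 has invariant factor 2 > 1, so H_1 ≅ Z × Z/2.
  H_2: rank ker ∂_2 − rank ∂_3 = (18 − 18) − 0 = 0, and there is no ∂_3, so H_2 ≅ 0.

(K is a triangulation of the Klein bottle.)

H_0 ≅ Z,  H_1 ≅ Z × Z/2,  H_2 = 0.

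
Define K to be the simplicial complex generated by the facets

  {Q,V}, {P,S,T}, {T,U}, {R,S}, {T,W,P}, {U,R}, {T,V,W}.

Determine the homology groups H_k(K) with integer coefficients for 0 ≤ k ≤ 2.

Fix the vertex order P < Q < R < S < T < U < V < W and write every simplex with vertices in increasing order. Then dim K = 2 and the simplices of K are:

  0-simplices (8): P, Q, R, S, T, U, V, W
  1-simplices (11): PS, PT, PW, QV, RS, RU, ST, TU, TV, TW, VW
  2-simplices (3): PST, PTW, TVW

so the chain groups are C_0 ≅ Z^8, C_1 ≅ Z^11, C_2 ≅ Z^3.

Boundary ∂_1: C_1 → C_0 maps an edge to its endpoints' difference, ∂[p,q] = q − p.
This gives a 8×11 integer matrix of rank 7; reducing to Smith normal form yields diagonal entries (1,1,1,1,1,1,1).

The boundary map ∂_2: C_2 → C_1 maps a triangle to the signed sum of its edges. For instance
  ∂PST = ST − PT + PS,
  ∂TVW = VW − TW + TV.
This gives a 11×3 integer matrix of rank 3; reducing to Smith normal form yields diagonal entries (1,1,1).

From H_k ≅ ker(∂_k) / im(∂_{k+1}) we obtain:

  H_0: rank C_0 − rank ∂_1 = 8 − 7 = 1, and the invariant factors of ∂_1 are all 1, so H_0 ≅ Z.
  H_1: rank ker ∂_1 − rank ∂_2 = (11 − 7) − 3 = 1, and the invariant factors of ∂_2 are all 1, so H_1 ≅ Z.
  H_2: rank ker ∂_2 − rank ∂_3 = (3 − 3) − 0 = 0, and there is no ∂_3, so H_2 ≅ 0.

H_0 ≅ Z,  H_1 ≅ Z,  H_2 = 0.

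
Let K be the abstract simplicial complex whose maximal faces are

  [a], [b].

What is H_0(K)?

H_0 ≅ Z^2.

Take the total order a < b on the vertex set. Then K (dimension 0) consists of the simplices:

  0-simplices (2): a, b

so the chain groups are C_0 ≅ Z^2.

From H_k ≅ ker(∂_k) / im(∂_{k+1}) we obtain:

  H_0: rank C_0 − rank ∂_1 = 2 − 0 = 2, and there is no ∂_1, so H_0 ≅ Z^2.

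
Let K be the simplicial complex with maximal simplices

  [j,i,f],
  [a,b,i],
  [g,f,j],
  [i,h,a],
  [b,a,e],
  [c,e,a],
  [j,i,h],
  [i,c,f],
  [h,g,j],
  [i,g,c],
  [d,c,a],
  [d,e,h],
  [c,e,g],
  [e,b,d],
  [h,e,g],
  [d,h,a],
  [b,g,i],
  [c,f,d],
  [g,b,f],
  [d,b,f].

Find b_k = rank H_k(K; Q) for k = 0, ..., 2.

K has 10 vertices, 30 edges, 20 triangles.
rank ∂_0 = 0, rank ∂_1 = 9 ⇒ b_0 = 10 − 0 − 9 = 1; all invariant factors of ∂_1 are 1 so no torsion. So H_0 ≅ Z.
rank ∂_1 = 9, rank ∂_2 = 20 ⇒ b_1 = 30 − 9 − 20 = 1; ∂_2 has invariant factor(s) [2] giving torsion. So H_1 ≅ Z ⊕ Z_2.
rank ∂_2 = 20, rank ∂_3 = 0 ⇒ b_2 = 20 − 20 − 0 = 0. So H_2 ≅ 0.

b_0 = 1, b_1 = 1, b_2 = 0.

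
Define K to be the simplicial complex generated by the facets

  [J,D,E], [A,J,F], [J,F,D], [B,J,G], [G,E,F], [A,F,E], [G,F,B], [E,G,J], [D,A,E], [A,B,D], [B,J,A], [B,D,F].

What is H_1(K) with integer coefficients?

H_1 = Z/2Z.

Order the vertices as A < B < D < E < F < G < J. Listing each simplex with vertices in this order, K has dimension 2 with simplices:

  0-simplices (7): A, B, D, E, F, G, J
  1-simplices (18): AB, AD, AE, AF, AJ, BD, BF, BG, BJ, DE, DF, DJ, EF, EG, EJ, FG, FJ, GJ
  2-simplices (12): ABD, ABJ, ADE, AEF, AFJ, BDF, BFG, BGJ, DEJ, DFJ, EFG, EGJ

so the chain groups are C_0 ≅ Z^7, C_1 ≅ Z^18, C_2 ≅ Z^12.

∂_1: C_1 → C_0 is given by ∂[p,q] = [q] − [p]. For instance
  ∂DF = F − D.
The 7×18 boundary matrix has rank 6 and Smith normal form diag(1,1,1,1,1,1).

The boundary map ∂_2: C_2 → C_1 acts by ∂[p,q,r] = [q,r] − [p,r] + [p,q]. For instance
  ∂ADE = DE − AE + AD,
  ∂ABJ = BJ − AJ + AB.
The resulting 18×12 matrix has rank 12, and its Smith normal form has invariant factors (1,1,1,1,1,1,1,1,1,1,1,2).

Computing H_k = (kernel of ∂_k) / (image of ∂_{k+1}):

  H_1: rank ker ∂_1 − rank ∂_2 = (18 − 6) − 12 = 0, and ∂_2 has invariant factor 2 > 1, so H_1 ≅ Z/2Z.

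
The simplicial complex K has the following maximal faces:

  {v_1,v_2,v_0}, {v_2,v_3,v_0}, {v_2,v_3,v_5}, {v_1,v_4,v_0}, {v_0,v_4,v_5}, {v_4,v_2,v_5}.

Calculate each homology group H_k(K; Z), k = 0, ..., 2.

H_0 ≅ Z,  H_1 ≅ Z,  H_2 = 0.

Take the total order v_0 < v_1 < v_2 < v_3 < v_4 < v_5 on the vertex set. Then K (dimension 2) consists of the simplices:

  0-simplices (6): [v_0], [v_1], [v_2], [v_3], [v_4], [v_5]
  1-simplices (12): [v_0,v_1], [v_0,v_2], [v_0,v_3], [v_0,v_4], [v_0,v_5], [v_1,v_2], [v_1,v_4], [v_2,v_3], [v_2,v_4], [v_2,v_5], [v_3,v_5], [v_4,v_5]
  2-simplices (6): [v_0,v_1,v_2], [v_0,v_1,v_4], [v_0,v_2,v_3], [v_0,v_4,v_5], [v_2,v_3,v_5], [v_2,v_4,v_5]

Hence C_0 ≅ Z^6, C_1 ≅ Z^12, C_2 ≅ Z^6.

The boundary map ∂_1: C_1 → C_0 is given by ∂[p,q] = [q] − [p].
The 6×12 boundary matrix has rank 5 and Smith normal form diag(1,1,1,1,1).

∂_2: C_2 → C_1 maps a triangle to the signed sum of its edges. For instance
  ∂[v_2,v_4,v_5] = [v_4,v_5] − [v_2,v_5] + [v_2,v_4],
  ∂[v_0,v_4,v_5] = [v_4,v_5] − [v_0,v_5] + [v_0,v_4].
This gives a 12×6 integer matrix of rank 6; reducing to Smith normal form yields diagonal entries (1,1,1,1,1,1).

Reading off H_k = ker ∂_k / im ∂_{k+1}:

  H_0: rank C_0 − rank ∂_1 = 6 − 5 = 1, and the invariant factors of ∂_1 are all 1, so H_0 ≅ Z.
  H_1: rank ker ∂_1 − rank ∂_2 = (12 − 5) − 6 = 1, and the invariant factors of ∂_2 are all 1, so H_1 ≅ Z.
  H_2: rank ker ∂_2 − rank ∂_3 = (6 − 6) − 0 = 0, and there is no ∂_3, so H_2 ≅ 0.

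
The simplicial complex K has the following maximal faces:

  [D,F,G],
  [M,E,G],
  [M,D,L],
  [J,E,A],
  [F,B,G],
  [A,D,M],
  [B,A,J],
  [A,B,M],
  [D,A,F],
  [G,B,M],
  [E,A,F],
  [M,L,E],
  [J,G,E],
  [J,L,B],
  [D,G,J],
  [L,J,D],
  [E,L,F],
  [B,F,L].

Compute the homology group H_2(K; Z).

Take the total order A < B < D < E < F < G < J < L < M on the vertex set. Then K (dimension 2) consists of the simplices:

  0-simplices (9): A, B, D, E, F, G, J, L, M
  1-simplices (27): AB, AD, AE, AF, AJ, AM, BF, BG, BJ, BL, BM, DF, DG, DJ, DL, DM, EF, EG, EJ, EL, EM, FG, FL, GJ, GM, JL, LM
  2-simplices (18): ABJ, ABM, ADF, ADM, AEF, AEJ, BFG, BFL, BGM, BJL, DFG, DGJ, DJL, DLM, EFL, EGJ, EGM, ELM

giving chain groups C_0 ≅ Z^9, C_1 ≅ Z^27, C_2 ≅ Z^18.

Boundary ∂_1: C_1 → C_0 sends each edge [p,q] (with p < q) to q − p. For instance
  ∂BJ = J − B.
The 9×27 boundary matrix has rank 8 and Smith normal form diag(1,1,1,1,1,1,1,1).

The boundary map ∂_2: C_2 → C_1 maps a triangle to the signed sum of its edges. For instance
  ∂EGJ = GJ − EJ + EG,
  ∂DJL = JL − DL + DJ.
The 27×18 boundary matrix has rank 17 and Smith normal form diag(1,1,1,1,1,1,1,1,1,1,1,1,1,1,1,1,1).

Now H_k = ker ∂_k / im ∂_{k+1}, so:

  H_2: rank ker ∂_2 − rank ∂_3 = (18 − 17) − 0 = 1, and there is no ∂_3, so H_2 = Z.

(K is a triangulation of the torus T^2.)

H_2 = Z.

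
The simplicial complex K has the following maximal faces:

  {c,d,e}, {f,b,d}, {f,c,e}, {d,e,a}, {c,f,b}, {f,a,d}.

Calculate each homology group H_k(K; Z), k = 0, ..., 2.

Fix the vertex order a < b < c < d < e < f and write every simplex with vertices in increasing order. Then dim K = 2 and the simplices of K are:

  0-simplices (6): a, b, c, d, e, f
  1-simplices (12): ad, ae, af, bc, bd, bf, cd, ce, cf, de, df, ef
  2-simplices (6): ade, adf, bcf, bdf, cde, cef

Hence C_0 ≅ Z^6, C_1 ≅ Z^12, C_2 ≅ Z^6.

The boundary map ∂_1: C_1 → C_0 sends each edge [p,q] (with p < q) to q − p. For instance
  ∂de = e − d.
The resulting 6×12 matrix has rank 5, and its Smith normal form has invariant factors (1,1,1,1,1).

∂_2: C_2 → C_1 acts by ∂[p,q,r] = [q,r] − [p,r] + [p,q]. For instance
  ∂cef = ef − cf + ce,
  ∂ade = de − ae + ad.
The 12×6 boundary matrix has rank 6 and Smith normal form diag(1,1,1,1,1,1).

Reading off H_k = ker ∂_k / im ∂_{k+1}:

  H_0: rank C_0 − rank ∂_1 = 6 − 5 = 1, and the invariant factors of ∂_1 are all 1, so H_0 = Z.
  H_1: rank ker ∂_1 − rank ∂_2 = (12 − 5) − 6 = 1, and the invariant factors of ∂_2 are all 1, so H_1 = Z.
  H_2: rank ker ∂_2 − rank ∂_3 = (6 − 6) − 0 = 0, and there is no ∂_3, so H_2 = 0.

H_0 ≅ Z,  H_1 ≅ Z,  H_2 = 0.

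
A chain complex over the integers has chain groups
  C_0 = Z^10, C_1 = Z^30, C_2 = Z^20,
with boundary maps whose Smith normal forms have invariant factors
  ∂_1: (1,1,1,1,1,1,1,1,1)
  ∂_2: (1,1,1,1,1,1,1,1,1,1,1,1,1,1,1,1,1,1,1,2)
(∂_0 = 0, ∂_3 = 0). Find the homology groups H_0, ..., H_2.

H_0 = Z,  H_1 = Z ⊕ Z/2Z,  H_2 = 0.

H_0: b_0 = 10 − 0 − 9 = 1; torsion from ∂_1 factors > 1: none. So H_0 = Z.
H_1: b_1 = 30 − 9 − 20 = 1; torsion from ∂_2 factors > 1: [2]. So H_1 = Z ⊕ Z/2Z.
H_2: b_2 = 20 − 20 − 0 = 0; torsion from ∂_3 factors > 1: none. So H_2 = 0.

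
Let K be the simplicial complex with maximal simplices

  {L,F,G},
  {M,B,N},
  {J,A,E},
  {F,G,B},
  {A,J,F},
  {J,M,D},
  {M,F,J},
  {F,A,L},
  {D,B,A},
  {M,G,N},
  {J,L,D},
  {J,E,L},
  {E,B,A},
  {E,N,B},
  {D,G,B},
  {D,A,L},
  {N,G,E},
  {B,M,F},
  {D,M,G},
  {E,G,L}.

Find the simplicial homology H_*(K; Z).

H_0 = Z,  H_1 = Z ⊕ Z/2Z,  H_2 = 0.

Order the vertices as A < B < D < E < F < G < J < L < M < N. Listing each simplex with vertices in this order, K has dimension 2 with simplices:

  0-simplices (10): A, B, D, E, F, G, J, L, M, N
  1-simplices (30): AB, AD, AE, AF, AJ, AL, BD, BE, BF, BG, BM, BN, DG, DJ, DL, DM, EG, EJ, EL, EN, FG, FJ, FL, FM, GL, GM, GN, JL, JM, MN
  2-simplices (20): ABD, ABE, ADL, AEJ, AFJ, AFL, BDG, BEN, BFG, BFM, BMN, DGM, DJL, DJM, EGL, EGN, EJL, FGL, FJM, GMN

giving chain groups C_0 ≅ Z^10, C_1 ≅ Z^30, C_2 ≅ Z^20.

The boundary map ∂_1: C_1 → C_0 maps an edge to its endpoints' difference, ∂[p,q] = q − p. For instance
  ∂DM = M − D.
As a 10×30 matrix over Z this has rank 9, with invariant factors (1,1,1,1,1,1,1,1,1).

∂_2: C_2 → C_1 acts by ∂[p,q,r] = [q,r] − [p,r] + [p,q]. For instance
  ∂AFJ = FJ − AJ + AF,
  ∂DJL = JL − DL + DJ.
This gives a 30×20 integer matrix of rank 20; reducing to Smith normal form yields diagonal entries (1,1,1,1,1,1,1,1,1,1,1,1,1,1,1,1,1,1,1,2).

Now H_k = ker ∂_k / im ∂_{k+1}, so:

  H_0: rank C_0 − rank ∂_1 = 10 − 9 = 1, and the invariant factors of ∂_1 are all 1, so H_0 ≅ Z.
  H_1: rank ker ∂_1 − rank ∂_2 = (30 − 9) − 20 = 1, and ∂_2 has invariant factor 2 > 1, so H_1 ≅ Z ⊕ Z/2Z.
  H_2: rank ker ∂_2 − rank ∂_3 = (20 − 20) − 0 = 0, and there is no ∂_3, so H_2 ≅ 0.

(K is a triangulation of the Klein bottle.)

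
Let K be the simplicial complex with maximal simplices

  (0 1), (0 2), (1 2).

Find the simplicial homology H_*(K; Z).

H_0 ≅ Z,  H_1 ≅ Z.

Fix the vertex order 0 < 1 < 2 and write every simplex with vertices in increasing order. Then dim K = 1 and the simplices of K are:

  0-simplices (3): [0], [1], [2]
  1-simplices (3): [0,1], [0,2], [1,2]

Hence C_0 ≅ Z^3, C_1 ≅ Z^3.

The boundary map ∂_1: C_1 → C_0 maps an edge to its endpoints' difference, ∂[p,q] = q − p.
This gives a 3×3 integer matrix of rank 2; reducing to Smith normal form yields diagonal entries (1,1).

Now H_k = ker ∂_k / im ∂_{k+1}, so:

  H_0: rank C_0 − rank ∂_1 = 3 − 2 = 1, and the invariant factors of ∂_1 are all 1, so H_0 ≅ Z.
  H_1: rank ker ∂_1 − rank ∂_2 = (3 − 2) − 0 = 1, and there is no ∂_2, so H_1 ≅ Z.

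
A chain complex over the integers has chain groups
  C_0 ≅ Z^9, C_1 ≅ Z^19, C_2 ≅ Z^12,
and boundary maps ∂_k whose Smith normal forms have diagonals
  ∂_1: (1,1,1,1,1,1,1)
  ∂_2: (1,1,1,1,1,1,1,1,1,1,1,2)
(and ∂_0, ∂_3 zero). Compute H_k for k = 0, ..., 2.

H_0: b_0 = 9 − 0 − 7 = 2; torsion from ∂_1 factors > 1: none. So H_0 = Z^2.
H_1: b_1 = 19 − 7 − 12 = 0; torsion from ∂_2 factors > 1: [2]. So H_1 = Z/2Z.
H_2: b_2 = 12 − 12 − 0 = 0; torsion from ∂_3 factors > 1: none. So H_2 = 0.

H_0 = Z^2,  H_1 = Z/2Z,  H_2 = 0.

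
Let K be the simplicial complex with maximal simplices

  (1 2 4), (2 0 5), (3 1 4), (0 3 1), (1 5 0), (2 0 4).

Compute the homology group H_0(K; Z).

We work with the vertex ordering 0 < 1 < 2 < 3 < 4 < 5. The simplices of K, each written with vertices in increasing order, are:

  0-simplices (6): [0], [1], [2], [3], [4], [5]
  1-simplices (12): [0,1], [0,2], [0,3], [0,4], [0,5], [1,2], [1,3], [1,4], [1,5], [2,4], [2,5], [3,4]
  2-simplices (6): [0,1,3], [0,1,5], [0,2,4], [0,2,5], [1,2,4], [1,3,4]

giving chain groups C_0 ≅ Z^6, C_1 ≅ Z^12, C_2 ≅ Z^6.

∂_1: C_1 → C_0 maps an edge to its endpoints' difference, ∂[p,q] = q − p.
This gives a 6×12 integer matrix of rank 5; reducing to Smith normal form yields diagonal entries (1,1,1,1,1).

∂_2: C_2 → C_1 acts by ∂[p,q,r] = [q,r] − [p,r] + [p,q]. For instance
  ∂[0,2,5] = [2,5] − [0,5] + [0,2],
  ∂[1,2,4] = [2,4] − [1,4] + [1,2].
The 12×6 boundary matrix has rank 6 and Smith normal form diag(1,1,1,1,1,1).

Reading off H_k = ker ∂_k / im ∂_{k+1}:

  H_0: rank C_0 − rank ∂_1 = 6 − 5 = 1, and the invariant factors of ∂_1 are all 1, so H_0 = Z.

H_0 = Z.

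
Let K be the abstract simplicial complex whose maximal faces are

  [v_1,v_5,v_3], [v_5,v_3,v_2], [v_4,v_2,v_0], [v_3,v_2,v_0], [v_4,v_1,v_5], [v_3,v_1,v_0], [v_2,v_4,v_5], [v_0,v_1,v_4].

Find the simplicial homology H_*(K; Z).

Take the total order v_0 < v_1 < v_2 < v_3 < v_4 < v_5 on the vertex set. Then K (dimension 2) consists of the simplices:

  0-simplices (6): [v_0], [v_1], [v_2], [v_3], [v_4], [v_5]
  1-simplices (12): [v_0,v_1], [v_0,v_2], [v_0,v_3], [v_0,v_4], [v_1,v_3], [v_1,v_4], [v_1,v_5], [v_2,v_3], [v_2,v_4], [v_2,v_5], [v_3,v_5], [v_4,v_5]
  2-simplices (8): [v_0,v_1,v_3], [v_0,v_1,v_4], [v_0,v_2,v_3], [v_0,v_2,v_4], [v_1,v_3,v_5], [v_1,v_4,v_5], [v_2,v_3,v_5], [v_2,v_4,v_5]

so the chain groups are C_0 ≅ Z^6, C_1 ≅ Z^12, C_2 ≅ Z^8.

The boundary map ∂_1: C_1 → C_0 is given by ∂[p,q] = [q] − [p].
As a 6×12 matrix over Z this has rank 5, with invariant factors (1,1,1,1,1).

Boundary ∂_2: C_2 → C_1 maps a triangle to the signed sum of its edges. For instance
  ∂[v_0,v_2,v_4] = [v_2,v_4] − [v_0,v_4] + [v_0,v_2],
  ∂[v_1,v_3,v_5] = [v_3,v_5] − [v_1,v_5] + [v_1,v_3].
As a 12×8 matrix over Z this has rank 7, with invariant factors (1,1,1,1,1,1,1).

Now H_k = ker ∂_k / im ∂_{k+1}, so:

  H_0: rank C_0 − rank ∂_1 = 6 − 5 = 1, and the invariant factors of ∂_1 are all 1, so H_0 = Z.
  H_1: rank ker ∂_1 − rank ∂_2 = (12 − 5) − 7 = 0, and the invariant factors of ∂_2 are all 1, so H_1 = 0.
  H_2: rank ker ∂_2 − rank ∂_3 = (8 − 7) − 0 = 1, and there is no ∂_3, so H_2 = Z.

As a check, the Euler characteristic is 6 − 12 + 8 = 2, which agrees with 1 − 0 + 1 = 2.
(K is a triangulation of the 2-sphere S^2.)

H_0 ≅ Z,  H_1 = 0,  H_2 ≅ Z.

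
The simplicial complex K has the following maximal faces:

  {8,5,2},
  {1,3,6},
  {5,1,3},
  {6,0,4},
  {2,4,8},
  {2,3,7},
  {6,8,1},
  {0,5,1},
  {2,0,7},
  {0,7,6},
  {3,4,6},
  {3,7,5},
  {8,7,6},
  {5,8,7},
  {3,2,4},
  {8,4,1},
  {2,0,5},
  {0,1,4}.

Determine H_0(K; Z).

Take the total order 0 < 1 < 2 < 3 < 4 < 5 < 6 < 7 < 8 on the vertex set. Then K (dimension 2) consists of the simplices:

  0-simplices (9): [0], [1], [2], [3], [4], [5], [6], [7], [8]
  1-simplices (27): (27 of them)
  2-simplices (18): [0,1,4], [0,1,5], [0,2,5], [0,2,7], [0,4,6], [0,6,7], [1,3,5], [1,3,6], [1,4,8], [1,6,8], [2,3,4], [2,3,7], [2,4,8], [2,5,8], [3,4,6], [3,5,7], [5,7,8], [6,7,8]

so the chain groups are C_0 ≅ Z^9, C_1 ≅ Z^27, C_2 ≅ Z^18.

The boundary map ∂_1: C_1 → C_0 is given by ∂[p,q] = [q] − [p]. For instance
  ∂[3,7] = [7] − [3].
The resulting 9×27 matrix has rank 8, and its Smith normal form has invariant factors (1,1,1,1,1,1,1,1).

Boundary ∂_2: C_2 → C_1 sends each 2-simplex [p,q,r] to [q,r] − [p,r] + [p,q]. For instance
  ∂[2,4,8] = [4,8] − [2,8] + [2,4],
  ∂[2,3,7] = [3,7] − [2,7] + [2,3].
The 27×18 boundary matrix has rank 18 and Smith normal form diag(1,1,1,1,1,1,1,1,1,1,1,1,1,1,1,1,1,2).

Computing H_k = (kernel of ∂_k) / (image of ∂_{k+1}):

  H_0: rank C_0 − rank ∂_1 = 9 − 8 = 1, and the invariant factors of ∂_1 are all 1, so H_0 ≅ Z.

H_0 = Z.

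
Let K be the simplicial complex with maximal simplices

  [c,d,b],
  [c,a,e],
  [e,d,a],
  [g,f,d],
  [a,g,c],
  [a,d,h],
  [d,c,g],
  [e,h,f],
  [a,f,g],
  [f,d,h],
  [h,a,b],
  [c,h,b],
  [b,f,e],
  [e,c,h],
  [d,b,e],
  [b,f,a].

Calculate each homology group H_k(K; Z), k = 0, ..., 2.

K has 8 vertices, 24 edges, 16 triangles.
rank ∂_0 = 0, rank ∂_1 = 7 ⇒ b_0 = 8 − 0 − 7 = 1; all invariant factors of ∂_1 are 1 so no torsion. So H_0 ≅ Z.
rank ∂_1 = 7, rank ∂_2 = 15 ⇒ b_1 = 24 − 7 − 15 = 2; all invariant factors of ∂_2 are 1 so no torsion. So H_1 ≅ Z^2.
rank ∂_2 = 15, rank ∂_3 = 0 ⇒ b_2 = 16 − 15 − 0 = 1. So H_2 ≅ Z.

H_0 = Z,  H_1 = Z^2,  H_2 = Z.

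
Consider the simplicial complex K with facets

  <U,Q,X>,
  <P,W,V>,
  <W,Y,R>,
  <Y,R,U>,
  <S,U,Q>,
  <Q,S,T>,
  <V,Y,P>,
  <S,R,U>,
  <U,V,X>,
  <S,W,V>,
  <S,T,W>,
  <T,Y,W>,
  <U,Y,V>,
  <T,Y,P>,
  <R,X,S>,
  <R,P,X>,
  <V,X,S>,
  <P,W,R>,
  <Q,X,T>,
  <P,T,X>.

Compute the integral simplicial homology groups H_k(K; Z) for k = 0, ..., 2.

Take the total order P < Q < R < S < T < U < V < W < X < Y on the vertex set. Then K (dimension 2) consists of the simplices:

  0-simplices (10): P, Q, R, S, T, U, V, W, X, Y
  1-simplices (30): PR, PT, PV, PW, PX, PY, QS, QT, QU, QX, RS, RU, RW, RX, RY, ST, SU, SV, SW, SX, TW, TX, TY, UV, UX, UY, VW, VX, VY, WY
  2-simplices (20): PRW, PRX, PTX, PTY, PVW, PVY, QST, QSU, QTX, QUX, RSU, RSX, RUY, RWY, STW, SVW, SVX, TWY, UVX, UVY

giving chain groups C_0 ≅ Z^10, C_1 ≅ Z^30, C_2 ≅ Z^20.

The boundary map ∂_1: C_1 → C_0 sends each edge [p,q] (with p < q) to q − p. For instance
  ∂PR = R − P.
As a 10×30 matrix over Z this has rank 9, with invariant factors (1,1,1,1,1,1,1,1,1).

Boundary ∂_2: C_2 → C_1 acts by ∂[p,q,r] = [q,r] − [p,r] + [p,q]. For instance
  ∂PRW = RW − PW + PR,
  ∂PRX = RX − PX + PR.
As a 30×20 matrix over Z this has rank 20, with invariant factors (1,1,1,1,1,1,1,1,1,1,1,1,1,1,1,1,1,1,1,2).

Reading off H_k = ker ∂_k / im ∂_{k+1}:

  H_0: rank C_0 − rank ∂_1 = 10 − 9 = 1, and the invariant factors of ∂_1 are all 1, so H_0 ≅ Z.
  H_1: rank ker ∂_1 − rank ∂_2 = (30 − 9) − 20 = 1, and ∂_2 has invariant factor 2 > 1, so H_1 ≅ Z ⊕ Z/2.
  H_2: rank ker ∂_2 − rank ∂_3 = (20 − 20) − 0 = 0, and there is no ∂_3, so H_2 ≅ 0.

H_0 ≅ Z,  H_1 ≅ Z ⊕ Z/2,  H_2 = 0.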